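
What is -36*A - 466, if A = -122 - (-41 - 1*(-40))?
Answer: 3890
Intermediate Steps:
A = -121 (A = -122 - (-41 + 40) = -122 - 1*(-1) = -122 + 1 = -121)
-36*A - 466 = -36*(-121) - 466 = 4356 - 466 = 3890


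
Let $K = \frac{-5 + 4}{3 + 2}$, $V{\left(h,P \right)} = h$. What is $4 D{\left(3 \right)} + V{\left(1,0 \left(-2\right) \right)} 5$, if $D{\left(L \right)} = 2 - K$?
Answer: $\frac{69}{5} \approx 13.8$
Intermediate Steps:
$K = - \frac{1}{5} \approx -0.2$
$D{\left(L \right)} = \frac{11}{5}$ ($D{\left(L \right)} = 2 - - \frac{1}{5} = 2 + \frac{1}{5} = \frac{11}{5}$)
$4 D{\left(3 \right)} + V{\left(1,0 \left(-2\right) \right)} 5 = 4 \cdot \frac{11}{5} + 1 \cdot 5 = \frac{44}{5} + 5 = \frac{69}{5}$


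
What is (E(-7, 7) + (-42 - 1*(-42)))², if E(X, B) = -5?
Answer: 25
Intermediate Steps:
(E(-7, 7) + (-42 - 1*(-42)))² = (-5 + (-42 - 1*(-42)))² = (-5 + (-42 + 42))² = (-5 + 0)² = (-5)² = 25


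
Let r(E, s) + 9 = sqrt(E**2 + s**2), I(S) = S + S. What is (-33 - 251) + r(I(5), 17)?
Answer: -293 + sqrt(389) ≈ -273.28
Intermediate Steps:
I(S) = 2*S
r(E, s) = -9 + sqrt(E**2 + s**2)
(-33 - 251) + r(I(5), 17) = (-33 - 251) + (-9 + sqrt((2*5)**2 + 17**2)) = -284 + (-9 + sqrt(10**2 + 289)) = -284 + (-9 + sqrt(100 + 289)) = -284 + (-9 + sqrt(389)) = -293 + sqrt(389)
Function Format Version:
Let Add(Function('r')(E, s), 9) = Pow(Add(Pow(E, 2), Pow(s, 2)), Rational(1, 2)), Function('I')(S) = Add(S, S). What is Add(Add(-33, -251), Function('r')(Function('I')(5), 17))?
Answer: Add(-293, Pow(389, Rational(1, 2))) ≈ -273.28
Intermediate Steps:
Function('I')(S) = Mul(2, S)
Function('r')(E, s) = Add(-9, Pow(Add(Pow(E, 2), Pow(s, 2)), Rational(1, 2)))
Add(Add(-33, -251), Function('r')(Function('I')(5), 17)) = Add(Add(-33, -251), Add(-9, Pow(Add(Pow(Mul(2, 5), 2), Pow(17, 2)), Rational(1, 2)))) = Add(-284, Add(-9, Pow(Add(Pow(10, 2), 289), Rational(1, 2)))) = Add(-284, Add(-9, Pow(Add(100, 289), Rational(1, 2)))) = Add(-284, Add(-9, Pow(389, Rational(1, 2)))) = Add(-293, Pow(389, Rational(1, 2)))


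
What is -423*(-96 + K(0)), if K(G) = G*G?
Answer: 40608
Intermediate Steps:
K(G) = G²
-423*(-96 + K(0)) = -423*(-96 + 0²) = -423*(-96 + 0) = -423*(-96) = 40608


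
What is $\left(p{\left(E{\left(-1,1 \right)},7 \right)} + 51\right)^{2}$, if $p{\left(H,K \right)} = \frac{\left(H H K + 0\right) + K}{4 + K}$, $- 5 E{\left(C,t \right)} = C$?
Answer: $\frac{201838849}{75625} \approx 2668.9$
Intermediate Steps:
$E{\left(C,t \right)} = - \frac{C}{5}$
$p{\left(H,K \right)} = \frac{K + K H^{2}}{4 + K}$ ($p{\left(H,K \right)} = \frac{\left(H^{2} K + 0\right) + K}{4 + K} = \frac{\left(K H^{2} + 0\right) + K}{4 + K} = \frac{K H^{2} + K}{4 + K} = \frac{K + K H^{2}}{4 + K}$)
$\left(p{\left(E{\left(-1,1 \right)},7 \right)} + 51\right)^{2} = \left(\frac{7 \left(1 + \left(\left(- \frac{1}{5}\right) \left(-1\right)\right)^{2}\right)}{4 + 7} + 51\right)^{2} = \left(\frac{7 \left(1 + \left(\frac{1}{5}\right)^{2}\right)}{11} + 51\right)^{2} = \left(7 \cdot \frac{1}{11} \left(1 + \frac{1}{25}\right) + 51\right)^{2} = \left(7 \cdot \frac{1}{11} \cdot \frac{26}{25} + 51\right)^{2} = \left(\frac{182}{275} + 51\right)^{2} = \left(\frac{14207}{275}\right)^{2} = \frac{201838849}{75625}$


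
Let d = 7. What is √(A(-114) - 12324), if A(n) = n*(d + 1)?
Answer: 2*I*√3309 ≈ 115.05*I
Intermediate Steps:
A(n) = 8*n (A(n) = n*(7 + 1) = n*8 = 8*n)
√(A(-114) - 12324) = √(8*(-114) - 12324) = √(-912 - 12324) = √(-13236) = 2*I*√3309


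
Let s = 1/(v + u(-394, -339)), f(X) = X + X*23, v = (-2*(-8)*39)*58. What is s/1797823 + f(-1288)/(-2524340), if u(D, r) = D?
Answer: 71051748490571/5802237660361870 ≈ 0.012246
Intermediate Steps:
v = 36192 (v = (16*39)*58 = 624*58 = 36192)
f(X) = 24*X (f(X) = X + 23*X = 24*X)
s = 1/35798 (s = 1/(36192 - 394) = 1/35798 ≈ 2.7935e-5)
s/1797823 + f(-1288)/(-2524340) = (1/35798)/1797823 + (24*(-1288))/(-2524340) = (1/35798)*(1/1797823) - 30912*(-1/2524340) = 1/64358467754 + 1104/90155 = 71051748490571/5802237660361870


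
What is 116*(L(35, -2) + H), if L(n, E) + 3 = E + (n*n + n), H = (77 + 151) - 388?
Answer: 127020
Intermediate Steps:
H = -160 (H = 228 - 388 = -160)
L(n, E) = -3 + E + n + n² (L(n, E) = -3 + (E + (n*n + n)) = -3 + (E + (n² + n)) = -3 + (E + (n + n²)) = -3 + (E + n + n²) = -3 + E + n + n²)
116*(L(35, -2) + H) = 116*((-3 - 2 + 35 + 35²) - 160) = 116*((-3 - 2 + 35 + 1225) - 160) = 116*(1255 - 160) = 116*1095 = 127020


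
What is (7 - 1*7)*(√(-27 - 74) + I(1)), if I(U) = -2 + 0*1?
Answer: 0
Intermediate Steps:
I(U) = -2 (I(U) = -2 + 0 = -2)
(7 - 1*7)*(√(-27 - 74) + I(1)) = (7 - 1*7)*(√(-27 - 74) - 2) = (7 - 7)*(√(-101) - 2) = 0*(I*√101 - 2) = 0*(-2 + I*√101) = 0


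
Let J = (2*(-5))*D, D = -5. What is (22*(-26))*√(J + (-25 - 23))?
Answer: -572*√2 ≈ -808.93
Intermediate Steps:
J = 50 (J = (2*(-5))*(-5) = -10*(-5) = 50)
(22*(-26))*√(J + (-25 - 23)) = (22*(-26))*√(50 + (-25 - 23)) = -572*√(50 - 48) = -572*√2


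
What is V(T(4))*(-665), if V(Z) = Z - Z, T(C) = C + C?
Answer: 0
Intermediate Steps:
T(C) = 2*C
V(Z) = 0
V(T(4))*(-665) = 0*(-665) = 0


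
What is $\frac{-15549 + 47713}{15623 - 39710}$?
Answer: $- \frac{32164}{24087} \approx -1.3353$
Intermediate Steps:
$\frac{-15549 + 47713}{15623 - 39710} = \frac{32164}{15623 - 39710} = \frac{32164}{-24087} = 32164 \left(- \frac{1}{24087}\right) = - \frac{32164}{24087}$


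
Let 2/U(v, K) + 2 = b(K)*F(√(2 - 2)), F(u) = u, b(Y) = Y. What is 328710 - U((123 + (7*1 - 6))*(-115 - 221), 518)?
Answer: 328711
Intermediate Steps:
U(v, K) = -1 (U(v, K) = 2/(-2 + K*√(2 - 2)) = 2/(-2 + K*√0) = 2/(-2 + K*0) = 2/(-2 + 0) = 2/(-2) = 2*(-½) = -1)
328710 - U((123 + (7*1 - 6))*(-115 - 221), 518) = 328710 - 1*(-1) = 328710 + 1 = 328711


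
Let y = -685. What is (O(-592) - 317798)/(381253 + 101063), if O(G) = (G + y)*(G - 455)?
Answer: 1019221/482316 ≈ 2.1132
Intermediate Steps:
O(G) = (-685 + G)*(-455 + G) (O(G) = (G - 685)*(G - 455) = (-685 + G)*(-455 + G))
(O(-592) - 317798)/(381253 + 101063) = ((311675 + (-592)² - 1140*(-592)) - 317798)/(381253 + 101063) = ((311675 + 350464 + 674880) - 317798)/482316 = (1337019 - 317798)*(1/482316) = 1019221*(1/482316) = 1019221/482316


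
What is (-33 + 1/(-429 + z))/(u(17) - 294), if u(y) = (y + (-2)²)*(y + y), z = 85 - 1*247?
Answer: -4876/62055 ≈ -0.078575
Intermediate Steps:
z = -162 (z = 85 - 247 = -162)
u(y) = 2*y*(4 + y) (u(y) = (y + 4)*(2*y) = (4 + y)*(2*y) = 2*y*(4 + y))
(-33 + 1/(-429 + z))/(u(17) - 294) = (-33 + 1/(-429 - 162))/(2*17*(4 + 17) - 294) = (-33 + 1/(-591))/(2*17*21 - 294) = (-33 - 1/591)/(714 - 294) = -19504/591/420 = -19504/591*1/420 = -4876/62055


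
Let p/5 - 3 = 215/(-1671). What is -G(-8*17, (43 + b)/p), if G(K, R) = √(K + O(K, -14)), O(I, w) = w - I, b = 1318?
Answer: -I*√14 ≈ -3.7417*I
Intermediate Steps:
p = 23990/1671 (p = 15 + 5*(215/(-1671)) = 15 + 5*(215*(-1/1671)) = 15 + 5*(-215/1671) = 15 - 1075/1671 = 23990/1671 ≈ 14.357)
G(K, R) = I*√14 (G(K, R) = √(K + (-14 - K)) = √(-14) = I*√14)
-G(-8*17, (43 + b)/p) = -I*√14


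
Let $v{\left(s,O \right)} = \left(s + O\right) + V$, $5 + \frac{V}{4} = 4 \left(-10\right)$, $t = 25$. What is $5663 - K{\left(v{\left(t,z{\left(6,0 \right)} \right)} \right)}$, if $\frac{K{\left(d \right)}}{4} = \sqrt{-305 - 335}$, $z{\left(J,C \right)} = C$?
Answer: $5663 - 32 i \sqrt{10} \approx 5663.0 - 101.19 i$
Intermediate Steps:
$V = -180$ ($V = -20 + 4 \cdot 4 \left(-10\right) = -20 + 4 \left(-40\right) = -20 - 160 = -180$)
$v{\left(s,O \right)} = -180 + O + s$ ($v{\left(s,O \right)} = \left(s + O\right) - 180 = \left(O + s\right) - 180 = -180 + O + s$)
$K{\left(d \right)} = 32 i \sqrt{10}$ ($K{\left(d \right)} = 4 \sqrt{-305 - 335} = 4 \sqrt{-640} = 4 \cdot 8 i \sqrt{10} = 32 i \sqrt{10}$)
$5663 - K{\left(v{\left(t,z{\left(6,0 \right)} \right)} \right)} = 5663 - 32 i \sqrt{10}$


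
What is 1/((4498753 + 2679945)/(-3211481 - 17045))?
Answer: -1614263/3589349 ≈ -0.44974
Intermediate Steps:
1/((4498753 + 2679945)/(-3211481 - 17045)) = 1/(7178698/(-3228526)) = 1/(7178698*(-1/3228526)) = 1/(-3589349/1614263) = -1614263/3589349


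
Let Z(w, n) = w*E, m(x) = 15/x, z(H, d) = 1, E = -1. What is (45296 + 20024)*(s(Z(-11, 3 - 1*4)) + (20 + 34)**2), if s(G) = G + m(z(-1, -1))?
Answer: 192171440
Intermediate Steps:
Z(w, n) = -w (Z(w, n) = w*(-1) = -w)
s(G) = 15 + G (s(G) = G + 15/1 = G + 15*1 = G + 15 = 15 + G)
(45296 + 20024)*(s(Z(-11, 3 - 1*4)) + (20 + 34)**2) = (45296 + 20024)*((15 - 1*(-11)) + (20 + 34)**2) = 65320*((15 + 11) + 54**2) = 65320*(26 + 2916) = 65320*2942 = 192171440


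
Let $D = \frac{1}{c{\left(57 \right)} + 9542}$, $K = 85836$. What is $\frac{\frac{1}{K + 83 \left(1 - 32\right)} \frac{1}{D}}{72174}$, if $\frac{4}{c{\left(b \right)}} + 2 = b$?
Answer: $\frac{3803}{2395060195} \approx 1.5879 \cdot 10^{-6}$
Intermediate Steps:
$c{\left(b \right)} = \frac{4}{-2 + b}$
$D = \frac{55}{524814}$ ($D = \frac{1}{\frac{4}{-2 + 57} + 9542} = \frac{1}{\frac{4}{55} + 9542} = \frac{1}{\frac{524814}{55}} = \frac{55}{524814} \approx 0.0001048$)
$\frac{\frac{1}{K + 83 \left(1 - 32\right)} \frac{1}{D}}{72174} = \frac{\frac{1}{85836 + 83 \left(1 - 32\right)} \frac{1}{\frac{55}{524814}}}{72174} = \frac{1}{85836 + 83 \left(-31\right)} \frac{524814}{55} \cdot \frac{1}{72174} = \frac{1}{85836 - 2573} \cdot \frac{524814}{55} \cdot \frac{1}{72174} = \frac{1}{83263} \cdot \frac{524814}{55} \cdot \frac{1}{72174} = \frac{524814}{4579465} \cdot \frac{1}{72174} = \frac{3803}{2395060195}$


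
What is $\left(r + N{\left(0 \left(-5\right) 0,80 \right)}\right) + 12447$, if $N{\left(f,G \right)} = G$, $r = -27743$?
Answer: $-15216$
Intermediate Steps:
$\left(r + N{\left(0 \left(-5\right) 0,80 \right)}\right) + 12447 = \left(-27743 + 80\right) + 12447 = -27663 + 12447 = -15216$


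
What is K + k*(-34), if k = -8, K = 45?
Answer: 317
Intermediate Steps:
K + k*(-34) = 45 - 8*(-34) = 45 + 272 = 317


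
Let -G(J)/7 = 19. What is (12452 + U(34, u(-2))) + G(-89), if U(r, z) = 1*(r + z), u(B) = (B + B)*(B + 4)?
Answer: 12345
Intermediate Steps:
u(B) = 2*B*(4 + B) (u(B) = (2*B)*(4 + B) = 2*B*(4 + B))
G(J) = -133 (G(J) = -7*19 = -133)
U(r, z) = r + z
(12452 + U(34, u(-2))) + G(-89) = (12452 + (34 + 2*(-2)*(4 - 2))) - 133 = (12452 + (34 + 2*(-2)*2)) - 133 = (12452 + (34 - 8)) - 133 = (12452 + 26) - 133 = 12478 - 133 = 12345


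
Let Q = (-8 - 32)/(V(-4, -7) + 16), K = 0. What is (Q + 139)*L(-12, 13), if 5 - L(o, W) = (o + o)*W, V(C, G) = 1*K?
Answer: 86541/2 ≈ 43271.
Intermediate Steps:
V(C, G) = 0 (V(C, G) = 1*0 = 0)
L(o, W) = 5 - 2*W*o (L(o, W) = 5 - (o + o)*W = 5 - 2*o*W = 5 - 2*W*o)
Q = -5/2 (Q = (-8 - 32)/(0 + 16) = -40/16 = -40*1/16 = -5/2 ≈ -2.5000)
(Q + 139)*L(-12, 13) = (-5/2 + 139)*(5 - 2*13*(-12)) = 273*(5 + 312)/2 = (273/2)*317 = 86541/2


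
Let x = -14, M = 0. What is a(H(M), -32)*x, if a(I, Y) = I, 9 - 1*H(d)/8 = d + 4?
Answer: -560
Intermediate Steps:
H(d) = 40 - 8*d (H(d) = 72 - 8*(d + 4) = 72 - 8*(4 + d) = 72 + (-32 - 8*d) = 40 - 8*d)
a(H(M), -32)*x = (40 - 8*0)*(-14) = (40 + 0)*(-14) = 40*(-14) = -560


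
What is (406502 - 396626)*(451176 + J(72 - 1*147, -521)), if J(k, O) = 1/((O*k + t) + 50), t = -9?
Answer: 43573406829573/9779 ≈ 4.4558e+9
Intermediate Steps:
J(k, O) = 1/(41 + O*k) (J(k, O) = 1/((O*k - 9) + 50) = 1/((-9 + O*k) + 50) = 1/(41 + O*k))
(406502 - 396626)*(451176 + J(72 - 1*147, -521)) = (406502 - 396626)*(451176 + 1/(41 - 521*(72 - 1*147))) = 9876*(451176 + 1/(41 - 521*(72 - 147))) = 9876*(451176 + 1/(41 - 521*(-75))) = 9876*(451176 + 1/(41 + 39075)) = 9876*(451176 + 1/39116) = 9876*(17648200417/39116) = 43573406829573/9779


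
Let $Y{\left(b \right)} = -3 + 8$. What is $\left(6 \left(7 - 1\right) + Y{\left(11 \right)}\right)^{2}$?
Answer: $1681$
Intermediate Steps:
$Y{\left(b \right)} = 5$
$\left(6 \left(7 - 1\right) + Y{\left(11 \right)}\right)^{2} = \left(6 \left(7 - 1\right) + 5\right)^{2} = \left(6 \cdot 6 + 5\right)^{2} = \left(36 + 5\right)^{2} = 41^{2} = 1681$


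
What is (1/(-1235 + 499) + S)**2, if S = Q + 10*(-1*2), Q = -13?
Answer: 589955521/541696 ≈ 1089.1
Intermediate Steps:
S = -33 (S = -13 + 10*(-1*2) = -13 + 10*(-2) = -13 - 20 = -33)
(1/(-1235 + 499) + S)**2 = (1/(-1235 + 499) - 33)**2 = (1/(-736) - 33)**2 = (-1/736 - 33)**2 = (-24289/736)**2 = 589955521/541696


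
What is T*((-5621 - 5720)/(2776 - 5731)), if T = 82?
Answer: 929962/2955 ≈ 314.71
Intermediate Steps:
T*((-5621 - 5720)/(2776 - 5731)) = 82*((-5621 - 5720)/(2776 - 5731)) = 82*(-11341/(-2955)) = 82*(-11341*(-1/2955)) = 82*(11341/2955) = 929962/2955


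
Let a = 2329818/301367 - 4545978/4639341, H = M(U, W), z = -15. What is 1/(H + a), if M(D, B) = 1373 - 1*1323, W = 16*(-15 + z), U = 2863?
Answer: 466048093049/26448675458454 ≈ 0.017621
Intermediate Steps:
W = -480 (W = 16*(-15 - 15) = 16*(-30) = -480)
M(D, B) = 50 (M(D, B) = 1373 - 1323 = 50)
H = 50
a = 3146270806004/466048093049 (a = 2329818*(1/301367) - 4545978*1/4639341 = 2329818/301367 - 1515326/1546447 = 3146270806004/466048093049 ≈ 6.7510)
1/(H + a) = 1/(50 + 3146270806004/466048093049) = 1/(26448675458454/466048093049) = 466048093049/26448675458454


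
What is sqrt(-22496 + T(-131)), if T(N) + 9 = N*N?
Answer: 4*I*sqrt(334) ≈ 73.103*I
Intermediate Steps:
T(N) = -9 + N**2 (T(N) = -9 + N*N = -9 + N**2)
sqrt(-22496 + T(-131)) = sqrt(-22496 + (-9 + (-131)**2)) = sqrt(-22496 + (-9 + 17161)) = sqrt(-22496 + 17152) = sqrt(-5344) = 4*I*sqrt(334)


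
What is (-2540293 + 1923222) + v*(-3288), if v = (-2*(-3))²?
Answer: -735439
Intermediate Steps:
v = 36 (v = 6² = 36)
(-2540293 + 1923222) + v*(-3288) = (-2540293 + 1923222) + 36*(-3288) = -617071 - 118368 = -735439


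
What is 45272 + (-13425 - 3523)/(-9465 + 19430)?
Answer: 451118532/9965 ≈ 45270.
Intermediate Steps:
45272 + (-13425 - 3523)/(-9465 + 19430) = 45272 - 16948/9965 = 451118532/9965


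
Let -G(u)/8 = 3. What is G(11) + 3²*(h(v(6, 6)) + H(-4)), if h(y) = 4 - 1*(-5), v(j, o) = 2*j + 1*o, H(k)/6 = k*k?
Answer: 921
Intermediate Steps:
H(k) = 6*k² (H(k) = 6*(k*k) = 6*k²)
G(u) = -24 (G(u) = -8*3 = -24)
v(j, o) = o + 2*j (v(j, o) = 2*j + o = o + 2*j)
h(y) = 9 (h(y) = 4 + 5 = 9)
G(11) + 3²*(h(v(6, 6)) + H(-4)) = -24 + 3²*(9 + 6*(-4)²) = -24 + 9*(9 + 6*16) = -24 + 9*(9 + 96) = -24 + 9*105 = -24 + 945 = 921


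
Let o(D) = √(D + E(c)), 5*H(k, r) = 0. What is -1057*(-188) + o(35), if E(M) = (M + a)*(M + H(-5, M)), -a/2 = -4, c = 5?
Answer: 198726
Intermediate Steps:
a = 8 (a = -2*(-4) = 8)
H(k, r) = 0 (H(k, r) = (⅕)*0 = 0)
E(M) = M*(8 + M) (E(M) = (M + 8)*(M + 0) = (8 + M)*M = M*(8 + M))
o(D) = √(65 + D) (o(D) = √(D + 5*(8 + 5)) = √(D + 5*13) = √(D + 65) = √(65 + D))
-1057*(-188) + o(35) = -1057*(-188) + √(65 + 35) = 198716 + √100 = 198716 + 10 = 198726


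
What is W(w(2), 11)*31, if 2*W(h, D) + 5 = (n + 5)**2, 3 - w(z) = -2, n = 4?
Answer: 1178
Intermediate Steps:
w(z) = 5 (w(z) = 3 - 1*(-2) = 3 + 2 = 5)
W(h, D) = 38 (W(h, D) = -5/2 + (4 + 5)**2/2 = -5/2 + (1/2)*9**2 = -5/2 + (1/2)*81 = -5/2 + 81/2 = 38)
W(w(2), 11)*31 = 38*31 = 1178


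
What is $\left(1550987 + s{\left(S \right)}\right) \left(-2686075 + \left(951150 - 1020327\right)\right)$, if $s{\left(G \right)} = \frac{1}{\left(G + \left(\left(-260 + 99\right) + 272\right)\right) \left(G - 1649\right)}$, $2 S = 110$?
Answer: $- \frac{282687039590187511}{66151} \approx -4.2734 \cdot 10^{12}$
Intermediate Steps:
$S = 55$ ($S = \frac{1}{2} \cdot 110 = 55$)
$s{\left(G \right)} = \frac{1}{\left(-1649 + G\right) \left(111 + G\right)}$ ($s{\left(G \right)} = \frac{1}{\left(G + \left(-161 + 272\right)\right) \left(-1649 + G\right)} = \frac{1}{\left(G + 111\right) \left(-1649 + G\right)} = \frac{1}{\left(111 + G\right) \left(-1649 + G\right)} = \frac{1}{\left(-1649 + G\right) \left(111 + G\right)}$)
$\left(1550987 + s{\left(S \right)}\right) \left(-2686075 + \left(951150 - 1020327\right)\right) = \left(1550987 + \frac{1}{-183039 + 55^{2} - 84590}\right) \left(-2686075 + \left(951150 - 1020327\right)\right) = \left(1550987 + \frac{1}{-183039 + 3025 - 84590}\right) \left(-2686075 + \left(951150 - 1020327\right)\right) = \left(1550987 + \frac{1}{-264604}\right) \left(-2686075 - 69177\right) = \left(1550987 - \frac{1}{264604}\right) \left(-2755252\right) = \frac{410397364147}{264604} \left(-2755252\right) = - \frac{282687039590187511}{66151}$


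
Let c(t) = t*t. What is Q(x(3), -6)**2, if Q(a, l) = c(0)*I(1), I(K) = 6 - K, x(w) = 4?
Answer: 0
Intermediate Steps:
c(t) = t**2
Q(a, l) = 0 (Q(a, l) = 0**2*(6 - 1*1) = 0*(6 - 1) = 0*5 = 0)
Q(x(3), -6)**2 = 0**2 = 0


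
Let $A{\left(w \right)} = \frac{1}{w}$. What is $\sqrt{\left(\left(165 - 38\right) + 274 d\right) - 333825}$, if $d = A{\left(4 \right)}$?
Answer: $\frac{i \sqrt{1334518}}{2} \approx 577.61 i$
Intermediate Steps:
$d = \frac{1}{4} \approx 0.25$
$\sqrt{\left(\left(165 - 38\right) + 274 d\right) - 333825} = \sqrt{\left(\left(165 - 38\right) + 274 \cdot \frac{1}{4}\right) - 333825} = \sqrt{\left(127 + \frac{137}{2}\right) - 333825} = \sqrt{\frac{391}{2} - 333825} = \sqrt{- \frac{667259}{2}} = \frac{i \sqrt{1334518}}{2}$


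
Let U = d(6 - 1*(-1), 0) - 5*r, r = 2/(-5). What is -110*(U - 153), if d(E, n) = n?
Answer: 16610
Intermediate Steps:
r = -⅖ (r = 2*(-⅕) = -⅖ ≈ -0.40000)
U = 2 (U = 0 - 5*(-⅖) = 0 + 2 = 2)
-110*(U - 153) = -110*(2 - 153) = -110*(-151) = 16610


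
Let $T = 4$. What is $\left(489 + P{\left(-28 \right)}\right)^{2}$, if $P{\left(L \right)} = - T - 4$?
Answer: $231361$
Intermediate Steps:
$P{\left(L \right)} = -8$ ($P{\left(L \right)} = \left(-1\right) 4 - 4 = -4 - 4 = -8$)
$\left(489 + P{\left(-28 \right)}\right)^{2} = \left(489 - 8\right)^{2} = 481^{2} = 231361$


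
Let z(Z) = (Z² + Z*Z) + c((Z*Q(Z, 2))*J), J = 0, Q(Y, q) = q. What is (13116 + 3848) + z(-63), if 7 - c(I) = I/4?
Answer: 24909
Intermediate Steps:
c(I) = 7 - I/4
z(Z) = 7 + 2*Z² (z(Z) = (Z² + Z*Z) + (7 - Z*2*0/4) = (Z² + Z²) + (7 - 2*Z*0/4) = 2*Z² + (7 - ¼*0) = 2*Z² + (7 + 0) = 2*Z² + 7 = 7 + 2*Z²)
(13116 + 3848) + z(-63) = (13116 + 3848) + (7 + 2*(-63)²) = 16964 + (7 + 2*3969) = 16964 + (7 + 7938) = 16964 + 7945 = 24909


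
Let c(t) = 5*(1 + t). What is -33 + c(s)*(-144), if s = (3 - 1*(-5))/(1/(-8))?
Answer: 45327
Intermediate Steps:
s = -64 (s = (3 + 5)/(-1/8) = 8*(-8) = -64)
c(t) = 5 + 5*t
-33 + c(s)*(-144) = -33 + (5 + 5*(-64))*(-144) = -33 + (5 - 320)*(-144) = -33 - 315*(-144) = -33 + 45360 = 45327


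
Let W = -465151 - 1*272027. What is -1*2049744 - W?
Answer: -1312566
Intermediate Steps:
W = -737178 (W = -465151 - 272027 = -737178)
-1*2049744 - W = -1*2049744 - 1*(-737178) = -2049744 + 737178 = -1312566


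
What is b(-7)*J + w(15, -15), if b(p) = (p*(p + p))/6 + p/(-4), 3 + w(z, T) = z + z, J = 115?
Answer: 25279/12 ≈ 2106.6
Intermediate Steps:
w(z, T) = -3 + 2*z (w(z, T) = -3 + (z + z) = -3 + 2*z)
b(p) = -p/4 + p²/3 (b(p) = (p*(2*p))*(⅙) + p*(-¼) = (2*p²)*(⅙) - p/4 = p²/3 - p/4 = -p/4 + p²/3)
b(-7)*J + w(15, -15) = ((1/12)*(-7)*(-3 + 4*(-7)))*115 + (-3 + 2*15) = ((1/12)*(-7)*(-3 - 28))*115 + (-3 + 30) = ((1/12)*(-7)*(-31))*115 + 27 = (217/12)*115 + 27 = 24955/12 + 27 = 25279/12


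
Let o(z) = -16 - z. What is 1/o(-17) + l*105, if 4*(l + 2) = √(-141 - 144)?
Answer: -209 + 105*I*√285/4 ≈ -209.0 + 443.15*I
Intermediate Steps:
l = -2 + I*√285/4 (l = -2 + √(-141 - 144)/4 = -2 + √(-285)/4 = -2 + (I*√285)/4 = -2 + I*√285/4 ≈ -2.0 + 4.2205*I)
1/o(-17) + l*105 = 1/(-16 - 1*(-17)) + (-2 + I*√285/4)*105 = 1/(-16 + 17) + (-210 + 105*I*√285/4) = 1/1 + (-210 + 105*I*√285/4) = 1 + (-210 + 105*I*√285/4) = -209 + 105*I*√285/4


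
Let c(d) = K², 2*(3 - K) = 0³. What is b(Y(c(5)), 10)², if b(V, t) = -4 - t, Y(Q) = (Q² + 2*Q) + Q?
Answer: 196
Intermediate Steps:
K = 3 (K = 3 - ½*0³ = 3 - ½*0 = 3 + 0 = 3)
c(d) = 9 (c(d) = 3² = 9)
Y(Q) = Q² + 3*Q
b(Y(c(5)), 10)² = (-4 - 1*10)² = (-4 - 10)² = (-14)² = 196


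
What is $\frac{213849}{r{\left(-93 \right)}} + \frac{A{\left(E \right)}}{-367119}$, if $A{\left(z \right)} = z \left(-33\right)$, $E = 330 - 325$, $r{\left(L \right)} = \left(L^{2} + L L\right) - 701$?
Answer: $\frac{26170256512}{2031024681} \approx 12.885$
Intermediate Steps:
$r{\left(L \right)} = -701 + 2 L^{2}$ ($r{\left(L \right)} = \left(L^{2} + L^{2}\right) - 701 = 2 L^{2} - 701 = -701 + 2 L^{2}$)
$E = 5$
$A{\left(z \right)} = - 33 z$
$\frac{213849}{r{\left(-93 \right)}} + \frac{A{\left(E \right)}}{-367119} = \frac{213849}{-701 + 2 \left(-93\right)^{2}} + \frac{\left(-33\right) 5}{-367119} = \frac{213849}{-701 + 2 \cdot 8649} - - \frac{55}{122373} = \frac{213849}{-701 + 17298} + \frac{55}{122373} = \frac{213849}{16597} + \frac{55}{122373} = \frac{26170256512}{2031024681}$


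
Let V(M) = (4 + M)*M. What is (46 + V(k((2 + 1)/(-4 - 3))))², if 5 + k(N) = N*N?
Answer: 14372652996/5764801 ≈ 2493.2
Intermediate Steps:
k(N) = -5 + N² (k(N) = -5 + N*N = -5 + N²)
V(M) = M*(4 + M)
(46 + V(k((2 + 1)/(-4 - 3))))² = (46 + (-5 + ((2 + 1)/(-4 - 3))²)*(4 + (-5 + ((2 + 1)/(-4 - 3))²)))² = (46 + (-5 + (3/(-7))²)*(4 + (-5 + (3/(-7))²)))² = (46 + (-5 + (3*(-⅐))²)*(4 + (-5 + (3*(-⅐))²)))² = (46 + (-5 + (-3/7)²)*(4 + (-5 + (-3/7)²)))² = (46 + (-5 + 9/49)*(4 + (-5 + 9/49)))² = (46 - 236*(4 - 236/49)/49)² = (46 - 236/49*(-40/49))² = (46 + 9440/2401)² = (119886/2401)² = 14372652996/5764801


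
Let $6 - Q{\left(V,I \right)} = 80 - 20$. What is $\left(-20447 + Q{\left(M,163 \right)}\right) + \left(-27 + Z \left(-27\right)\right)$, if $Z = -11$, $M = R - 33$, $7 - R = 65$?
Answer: $-20231$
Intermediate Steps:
$R = -58$ ($R = 7 - 65 = -58$)
$M = -91$ ($M = -58 - 33 = -91$)
$Q{\left(V,I \right)} = -54$ ($Q{\left(V,I \right)} = 6 - \left(80 - 20\right) = 6 - 60 = -54$)
$\left(-20447 + Q{\left(M,163 \right)}\right) + \left(-27 + Z \left(-27\right)\right) = \left(-20447 - 54\right) - -270 = -20501 + \left(-27 + 297\right) = -20501 + 270 = -20231$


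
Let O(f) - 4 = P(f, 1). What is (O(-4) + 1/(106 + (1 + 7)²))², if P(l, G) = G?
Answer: 724201/28900 ≈ 25.059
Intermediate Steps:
O(f) = 5 (O(f) = 4 + 1 = 5)
(O(-4) + 1/(106 + (1 + 7)²))² = (5 + 1/(106 + (1 + 7)²))² = (5 + 1/(106 + 8²))² = (5 + 1/(106 + 64))² = (5 + 1/170)² = (851/170)² = 724201/28900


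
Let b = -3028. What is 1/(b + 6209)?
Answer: 1/3181 ≈ 0.00031437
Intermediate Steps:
1/(b + 6209) = 1/(-3028 + 6209) = 1/3181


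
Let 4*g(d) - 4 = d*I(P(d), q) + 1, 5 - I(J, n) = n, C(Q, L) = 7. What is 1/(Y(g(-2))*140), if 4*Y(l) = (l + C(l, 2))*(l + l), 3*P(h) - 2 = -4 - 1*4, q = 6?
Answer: 8/8575 ≈ 0.00093294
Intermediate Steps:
P(h) = -2 (P(h) = ⅔ + (-4 - 1*4)/3 = ⅔ + (-4 - 4)/3 = ⅔ + (⅓)*(-8) = ⅔ - 8/3 = -2)
I(J, n) = 5 - n
g(d) = 5/4 - d/4 (g(d) = 1 + (d*(5 - 1*6) + 1)/4 = 1 + (d*(5 - 6) + 1)/4 = 1 + (d*(-1) + 1)/4 = 1 + (-d + 1)/4 = 1 + (1 - d)/4 = 1 + (¼ - d/4) = 5/4 - d/4)
Y(l) = l*(7 + l)/2 (Y(l) = ((l + 7)*(l + l))/4 = ((7 + l)*(2*l))/4 = (2*l*(7 + l))/4 = l*(7 + l)/2)
1/(Y(g(-2))*140) = 1/(((5/4 - ¼*(-2))*(7 + (5/4 - ¼*(-2)))/2)*140) = 1/(((5/4 + ½)*(7 + (5/4 + ½))/2)*140) = 1/(((½)*(7/4)*(7 + 7/4))*140) = 1/(((½)*(7/4)*(35/4))*140) = 1/((245/32)*140) = 1/(8575/8) = 8/8575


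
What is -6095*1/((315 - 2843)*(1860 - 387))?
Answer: 6095/3723744 ≈ 0.0016368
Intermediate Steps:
-6095*1/((315 - 2843)*(1860 - 387)) = -6095/(1473*(-2528)) = -6095/(-3723744) = -6095*(-1/3723744) = 6095/3723744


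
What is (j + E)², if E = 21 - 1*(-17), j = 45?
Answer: 6889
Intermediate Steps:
E = 38 (E = 21 + 17 = 38)
(j + E)² = (45 + 38)² = 83² = 6889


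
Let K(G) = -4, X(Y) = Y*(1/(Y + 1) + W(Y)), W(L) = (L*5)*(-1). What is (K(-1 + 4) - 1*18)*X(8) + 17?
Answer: 63337/9 ≈ 7037.4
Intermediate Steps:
W(L) = -5*L (W(L) = (5*L)*(-1) = -5*L)
X(Y) = Y*(1/(1 + Y) - 5*Y) (X(Y) = Y*(1/(Y + 1) - 5*Y) = Y*(1/(1 + Y) - 5*Y))
(K(-1 + 4) - 1*18)*X(8) + 17 = (-4 - 1*18)*(8*(1 - 5*8 - 5*8**2)/(1 + 8)) + 17 = (-4 - 18)*(8*(1 - 40 - 5*64)/9) + 17 = -176*(1 - 40 - 320)/9 + 17 = -176*(-359)/9 + 17 = -22*(-2872/9) + 17 = 63184/9 + 17 = 63337/9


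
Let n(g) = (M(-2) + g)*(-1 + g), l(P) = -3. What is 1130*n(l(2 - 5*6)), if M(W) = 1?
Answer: 9040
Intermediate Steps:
n(g) = (1 + g)*(-1 + g)
1130*n(l(2 - 5*6)) = 1130*(-1 + (-3)²) = 1130*(-1 + 9) = 1130*8 = 9040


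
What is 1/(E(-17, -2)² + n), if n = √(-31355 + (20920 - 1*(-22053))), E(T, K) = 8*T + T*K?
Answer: 5202/54115799 - √11618/108231598 ≈ 9.5131e-5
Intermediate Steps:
E(T, K) = 8*T + K*T
n = √11618 (n = √(-31355 + (20920 + 22053)) = √(-31355 + 42973) = √11618 ≈ 107.79)
1/(E(-17, -2)² + n) = 1/((-17*(8 - 2))² + √11618) = 1/((-17*6)² + √11618) = 1/((-102)² + √11618) = 1/(10404 + √11618)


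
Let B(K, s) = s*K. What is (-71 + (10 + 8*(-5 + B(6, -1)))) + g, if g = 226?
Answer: 77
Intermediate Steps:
B(K, s) = K*s
(-71 + (10 + 8*(-5 + B(6, -1)))) + g = (-71 + (10 + 8*(-5 + 6*(-1)))) + 226 = (-71 + (10 + 8*(-5 - 6))) + 226 = (-71 + (10 + 8*(-11))) + 226 = (-71 + (10 - 88)) + 226 = (-71 - 78) + 226 = -149 + 226 = 77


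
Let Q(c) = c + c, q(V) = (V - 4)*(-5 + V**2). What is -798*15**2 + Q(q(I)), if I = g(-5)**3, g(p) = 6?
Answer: 19600474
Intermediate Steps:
I = 216 (I = 6**3 = 216)
q(V) = (-5 + V**2)*(-4 + V) (q(V) = (-4 + V)*(-5 + V**2) = (-5 + V**2)*(-4 + V))
Q(c) = 2*c
-798*15**2 + Q(q(I)) = -798*15**2 + 2*(20 + 216**3 - 5*216 - 4*216**2) = -798*225 + 2*(20 + 10077696 - 1080 - 4*46656) = -179550 + 2*(20 + 10077696 - 1080 - 186624) = -179550 + 2*9890012 = -179550 + 19780024 = 19600474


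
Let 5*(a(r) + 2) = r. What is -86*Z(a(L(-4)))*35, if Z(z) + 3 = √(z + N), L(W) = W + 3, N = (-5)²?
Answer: 9030 - 602*√570 ≈ -5342.6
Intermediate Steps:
N = 25
L(W) = 3 + W
a(r) = -2 + r/5
Z(z) = -3 + √(25 + z) (Z(z) = -3 + √(z + 25) = -3 + √(25 + z))
-86*Z(a(L(-4)))*35 = -86*(-3 + √(25 + (-2 + (3 - 4)/5)))*35 = -86*(-3 + √(25 + (-2 + (⅕)*(-1))))*35 = -86*(-3 + √(25 + (-2 - ⅕)))*35 = -86*(-3 + √(25 - 11/5))*35 = -86*(-3 + √(114/5))*35 = -86*(-3 + √570/5)*35 = (258 - 86*√570/5)*35 = 9030 - 602*√570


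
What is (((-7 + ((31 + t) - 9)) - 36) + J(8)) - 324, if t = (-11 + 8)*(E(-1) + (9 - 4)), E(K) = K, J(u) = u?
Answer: -349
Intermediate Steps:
t = -12 (t = (-11 + 8)*(-1 + (9 - 4)) = -3*(-1 + 5) = -3*4 = -12)
(((-7 + ((31 + t) - 9)) - 36) + J(8)) - 324 = (((-7 + ((31 - 12) - 9)) - 36) + 8) - 324 = (((-7 + (19 - 9)) - 36) + 8) - 324 = (((-7 + 10) - 36) + 8) - 324 = ((3 - 36) + 8) - 324 = (-33 + 8) - 324 = -25 - 324 = -349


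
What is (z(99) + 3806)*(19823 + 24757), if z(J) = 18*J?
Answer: 249113040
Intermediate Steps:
(z(99) + 3806)*(19823 + 24757) = (18*99 + 3806)*(19823 + 24757) = (1782 + 3806)*44580 = 5588*44580 = 249113040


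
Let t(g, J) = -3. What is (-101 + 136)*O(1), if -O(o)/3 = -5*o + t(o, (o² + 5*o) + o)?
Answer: 840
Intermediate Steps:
O(o) = 9 + 15*o (O(o) = -3*(-5*o - 3) = -3*(-3 - 5*o) = 9 + 15*o)
(-101 + 136)*O(1) = (-101 + 136)*(9 + 15*1) = 35*(9 + 15) = 35*24 = 840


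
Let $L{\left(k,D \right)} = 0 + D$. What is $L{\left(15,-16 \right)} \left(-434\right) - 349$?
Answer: $6595$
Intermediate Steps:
$L{\left(k,D \right)} = D$
$L{\left(15,-16 \right)} \left(-434\right) - 349 = \left(-16\right) \left(-434\right) - 349 = 6944 - 349 = 6595$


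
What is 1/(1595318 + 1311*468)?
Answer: 1/2208866 ≈ 4.5272e-7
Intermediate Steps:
1/(1595318 + 1311*468) = 1/(1595318 + 613548) = 1/2208866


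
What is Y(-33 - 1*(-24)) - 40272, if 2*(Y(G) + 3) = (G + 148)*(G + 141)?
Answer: -31101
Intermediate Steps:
Y(G) = -3 + (141 + G)*(148 + G)/2 (Y(G) = -3 + ((G + 148)*(G + 141))/2 = -3 + ((148 + G)*(141 + G))/2 = -3 + ((141 + G)*(148 + G))/2 = -3 + (141 + G)*(148 + G)/2)
Y(-33 - 1*(-24)) - 40272 = (10431 + (-33 - 1*(-24))²/2 + 289*(-33 - 1*(-24))/2) - 40272 = (10431 + (-33 + 24)²/2 + 289*(-33 + 24)/2) - 40272 = (10431 + (½)*(-9)² + (289/2)*(-9)) - 40272 = (10431 + (½)*81 - 2601/2) - 40272 = (10431 + 81/2 - 2601/2) - 40272 = 9171 - 40272 = -31101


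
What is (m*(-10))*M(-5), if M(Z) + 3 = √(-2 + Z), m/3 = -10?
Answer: -900 + 300*I*√7 ≈ -900.0 + 793.73*I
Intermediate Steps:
m = -30 (m = 3*(-10) = -30)
M(Z) = -3 + √(-2 + Z)
(m*(-10))*M(-5) = (-30*(-10))*(-3 + √(-2 - 5)) = 300*(-3 + √(-7)) = 300*(-3 + I*√7) = -900 + 300*I*√7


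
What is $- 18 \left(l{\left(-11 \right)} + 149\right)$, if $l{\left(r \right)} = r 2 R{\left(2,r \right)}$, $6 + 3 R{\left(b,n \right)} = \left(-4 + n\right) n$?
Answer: $18306$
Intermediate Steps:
$R{\left(b,n \right)} = -2 + \frac{n \left(-4 + n\right)}{3}$ ($R{\left(b,n \right)} = -2 + \frac{\left(-4 + n\right) n}{3} = -2 + \frac{n \left(-4 + n\right)}{3}$)
$l{\left(r \right)} = 2 r \left(-2 - \frac{4 r}{3} + \frac{r^{2}}{3}\right)$ ($l{\left(r \right)} = r 2 \left(-2 - \frac{4 r}{3} + \frac{r^{2}}{3}\right) = 2 r \left(-2 - \frac{4 r}{3} + \frac{r^{2}}{3}\right)$)
$- 18 \left(l{\left(-11 \right)} + 149\right) = - 18 \left(\frac{2}{3} \left(-11\right) \left(-6 + \left(-11\right)^{2} - -44\right) + 149\right) = - 18 \left(\frac{2}{3} \left(-11\right) \left(-6 + 121 + 44\right) + 149\right) = - 18 \left(\frac{2}{3} \left(-11\right) 159 + 149\right) = - 18 \left(-1166 + 149\right) = \left(-18\right) \left(-1017\right) = 18306$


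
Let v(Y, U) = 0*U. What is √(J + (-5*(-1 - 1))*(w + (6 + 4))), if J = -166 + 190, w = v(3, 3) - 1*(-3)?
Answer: √154 ≈ 12.410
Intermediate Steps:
v(Y, U) = 0
w = 3 (w = 0 - 1*(-3) = 0 + 3 = 3)
J = 24
√(J + (-5*(-1 - 1))*(w + (6 + 4))) = √(24 + (-5*(-1 - 1))*(3 + (6 + 4))) = √(24 + (-5*(-2))*(3 + 10)) = √(24 + 10*13) = √(24 + 130) = √154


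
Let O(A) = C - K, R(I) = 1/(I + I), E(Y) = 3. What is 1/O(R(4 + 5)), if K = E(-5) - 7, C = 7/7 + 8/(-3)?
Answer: 3/7 ≈ 0.42857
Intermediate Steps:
C = -5/3 (C = 7*(⅐) + 8*(-⅓) = 1 - 8/3 = -5/3 ≈ -1.6667)
K = -4 (K = 3 - 7 = -4)
R(I) = 1/(2*I)
O(A) = 7/3 (O(A) = -5/3 - 1*(-4) = -5/3 + 4 = 7/3)
1/O(R(4 + 5)) = 1/(7/3) = 3/7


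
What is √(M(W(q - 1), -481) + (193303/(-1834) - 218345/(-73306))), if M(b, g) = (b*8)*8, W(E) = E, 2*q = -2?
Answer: 5*I*√10412140507336351/33610801 ≈ 15.18*I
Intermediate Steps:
q = -1 (q = (½)*(-2) = -1)
M(b, g) = 64*b (M(b, g) = (8*b)*8 = 64*b)
√(M(W(q - 1), -481) + (193303/(-1834) - 218345/(-73306))) = √(64*(-1 - 1) + (193303/(-1834) - 218345/(-73306))) = √(64*(-2) + (193303*(-1/1834) - 218345*(-1/73306))) = √(-128 + (-193303/1834 + 218345/73306)) = √(-128 - 3442456247/33610801) = √(-7744638775/33610801) = 5*I*√10412140507336351/33610801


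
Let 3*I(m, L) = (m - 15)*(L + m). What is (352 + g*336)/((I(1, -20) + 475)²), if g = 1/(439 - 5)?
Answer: 98424/88643911 ≈ 0.0011103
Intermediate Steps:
I(m, L) = (-15 + m)*(L + m)/3 (I(m, L) = ((m - 15)*(L + m))/3 = ((-15 + m)*(L + m))/3 = (-15 + m)*(L + m)/3)
g = 1/434 ≈ 0.0023041
(352 + g*336)/((I(1, -20) + 475)²) = (352 + (1/434)*336)/(((-5*(-20) - 5*1 + (⅓)*1² + (⅓)*(-20)*1) + 475)²) = (352 + 24/31)/(((100 - 5 + (⅓)*1 - 20/3) + 475)²) = 10936/(31*(((100 - 5 + ⅓ - 20/3) + 475)²)) = 10936/(31*((266/3 + 475)²)) = 10936/(31*((1691/3)²)) = 10936/(31*(2859481/9)) = (10936/31)*(9/2859481) = 98424/88643911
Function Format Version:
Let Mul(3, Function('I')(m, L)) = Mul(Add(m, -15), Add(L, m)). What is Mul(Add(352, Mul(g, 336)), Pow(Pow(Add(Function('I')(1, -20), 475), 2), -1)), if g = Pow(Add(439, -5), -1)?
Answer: Rational(98424, 88643911) ≈ 0.0011103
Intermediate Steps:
Function('I')(m, L) = Mul(Rational(1, 3), Add(-15, m), Add(L, m)) (Function('I')(m, L) = Mul(Rational(1, 3), Mul(Add(m, -15), Add(L, m))) = Mul(Rational(1, 3), Mul(Add(-15, m), Add(L, m))) = Mul(Rational(1, 3), Add(-15, m), Add(L, m)))
g = Rational(1, 434) (g = Pow(434, -1) = Rational(1, 434) ≈ 0.0023041)
Mul(Add(352, Mul(g, 336)), Pow(Pow(Add(Function('I')(1, -20), 475), 2), -1)) = Mul(Add(352, Mul(Rational(1, 434), 336)), Pow(Pow(Add(Add(Mul(-5, -20), Mul(-5, 1), Mul(Rational(1, 3), Pow(1, 2)), Mul(Rational(1, 3), -20, 1)), 475), 2), -1)) = Mul(Add(352, Rational(24, 31)), Pow(Pow(Add(Add(100, -5, Mul(Rational(1, 3), 1), Rational(-20, 3)), 475), 2), -1)) = Mul(Rational(10936, 31), Pow(Pow(Add(Add(100, -5, Rational(1, 3), Rational(-20, 3)), 475), 2), -1)) = Mul(Rational(10936, 31), Pow(Pow(Add(Rational(266, 3), 475), 2), -1)) = Mul(Rational(10936, 31), Pow(Pow(Rational(1691, 3), 2), -1)) = Mul(Rational(10936, 31), Pow(Rational(2859481, 9), -1)) = Mul(Rational(10936, 31), Rational(9, 2859481)) = Rational(98424, 88643911)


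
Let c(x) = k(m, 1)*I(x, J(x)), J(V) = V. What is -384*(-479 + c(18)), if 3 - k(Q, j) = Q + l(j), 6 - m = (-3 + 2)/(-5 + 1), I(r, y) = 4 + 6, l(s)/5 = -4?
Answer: 117696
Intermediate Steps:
l(s) = -20 (l(s) = 5*(-4) = -20)
I(r, y) = 10
m = 23/4 (m = 6 - (-3 + 2)/(-5 + 1) = 6 - (-1)/(-4) = 6 - (-1)*(-1)/4 = 6 - 1*¼ = 6 - ¼ = 23/4 ≈ 5.7500)
k(Q, j) = 23 - Q (k(Q, j) = 3 - (Q - 20) = 3 - (-20 + Q) = 3 + (20 - Q) = 23 - Q)
c(x) = 345/2 (c(x) = (23 - 1*23/4)*10 = (23 - 23/4)*10 = (69/4)*10 = 345/2)
-384*(-479 + c(18)) = -384*(-479 + 345/2) = -384*(-613/2) = 117696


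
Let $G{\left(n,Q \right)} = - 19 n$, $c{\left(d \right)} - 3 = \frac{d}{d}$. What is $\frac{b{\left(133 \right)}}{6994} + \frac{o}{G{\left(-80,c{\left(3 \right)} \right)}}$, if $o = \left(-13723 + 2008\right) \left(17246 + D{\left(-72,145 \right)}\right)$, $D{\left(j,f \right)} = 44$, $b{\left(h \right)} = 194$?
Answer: $- \frac{3728028529}{27976} \approx -1.3326 \cdot 10^{5}$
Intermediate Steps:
$c{\left(d \right)} = 4$ ($c{\left(d \right)} = 3 + \frac{d}{d} = 3 + 1 = 4$)
$o = -202552350$ ($o = \left(-13723 + 2008\right) \left(17246 + 44\right) = \left(-11715\right) 17290 = -202552350$)
$\frac{b{\left(133 \right)}}{6994} + \frac{o}{G{\left(-80,c{\left(3 \right)} \right)}} = \frac{194}{6994} - \frac{202552350}{\left(-19\right) \left(-80\right)} = 194 \cdot \frac{1}{6994} - \frac{202552350}{1520} = \frac{97}{3497} - \frac{1066065}{8} = - \frac{3728028529}{27976}$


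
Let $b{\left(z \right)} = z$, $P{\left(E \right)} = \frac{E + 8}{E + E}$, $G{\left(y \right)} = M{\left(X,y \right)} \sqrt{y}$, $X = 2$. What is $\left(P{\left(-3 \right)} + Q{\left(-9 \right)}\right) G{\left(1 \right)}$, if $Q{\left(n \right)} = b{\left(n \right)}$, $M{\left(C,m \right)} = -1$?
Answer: $\frac{59}{6} \approx 9.8333$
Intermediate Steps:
$G{\left(y \right)} = - \sqrt{y}$
$P{\left(E \right)} = \frac{8 + E}{2 E}$
$Q{\left(n \right)} = n$
$\left(P{\left(-3 \right)} + Q{\left(-9 \right)}\right) G{\left(1 \right)} = \left(\frac{8 - 3}{2 \left(-3\right)} - 9\right) \left(- \sqrt{1}\right) = \left(\frac{1}{2} \left(- \frac{1}{3}\right) 5 - 9\right) \left(\left(-1\right) 1\right) = \left(- \frac{5}{6} - 9\right) \left(-1\right) = \left(- \frac{59}{6}\right) \left(-1\right) = \frac{59}{6}$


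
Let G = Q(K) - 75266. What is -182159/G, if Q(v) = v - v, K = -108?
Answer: 182159/75266 ≈ 2.4202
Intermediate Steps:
Q(v) = 0
G = -75266 (G = 0 - 75266 = -75266)
-182159/G = -182159/(-75266) = -182159*(-1/75266) = 182159/75266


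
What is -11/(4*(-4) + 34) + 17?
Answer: 295/18 ≈ 16.389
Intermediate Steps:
-11/(4*(-4) + 34) + 17 = -11/(-16 + 34) + 17 = -11/18 + 17 = 295/18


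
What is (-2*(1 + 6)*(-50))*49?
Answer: 34300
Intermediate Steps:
(-2*(1 + 6)*(-50))*49 = (-2*7*(-50))*49 = -14*(-50)*49 = 700*49 = 34300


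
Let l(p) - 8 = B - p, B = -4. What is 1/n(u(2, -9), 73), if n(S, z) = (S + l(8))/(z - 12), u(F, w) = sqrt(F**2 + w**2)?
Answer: 244/69 + 61*sqrt(85)/69 ≈ 11.687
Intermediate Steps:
l(p) = 4 - p (l(p) = 8 + (-4 - p) = 4 - p)
n(S, z) = (-4 + S)/(-12 + z) (n(S, z) = (S + (4 - 1*8))/(z - 12) = (S + (4 - 8))/(-12 + z) = (S - 4)/(-12 + z) = (-4 + S)/(-12 + z))
1/n(u(2, -9), 73) = 1/((-4 + sqrt(2**2 + (-9)**2))/(-12 + 73)) = 1/((-4 + sqrt(4 + 81))/61) = 1/((-4 + sqrt(85))/61) = 1/(-4/61 + sqrt(85)/61)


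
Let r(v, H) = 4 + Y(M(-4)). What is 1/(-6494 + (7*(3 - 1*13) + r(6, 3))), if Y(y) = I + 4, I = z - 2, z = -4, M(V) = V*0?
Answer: -1/6562 ≈ -0.00015239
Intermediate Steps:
M(V) = 0
I = -6 (I = -4 - 2 = -6)
Y(y) = -2 (Y(y) = -6 + 4 = -2)
r(v, H) = 2 (r(v, H) = 4 - 2 = 2)
1/(-6494 + (7*(3 - 1*13) + r(6, 3))) = 1/(-6494 + (7*(3 - 1*13) + 2)) = 1/(-6494 + (7*(3 - 13) + 2)) = 1/(-6494 + (7*(-10) + 2)) = 1/(-6494 + (-70 + 2)) = 1/(-6494 - 68) = 1/(-6562) = -1/6562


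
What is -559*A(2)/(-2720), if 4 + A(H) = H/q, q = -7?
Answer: -1677/1904 ≈ -0.88078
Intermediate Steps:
A(H) = -4 - H/7 (A(H) = -4 + H/(-7) = -4 + H*(-1/7) = -4 - H/7)
-559*A(2)/(-2720) = -559*(-4 - 1/7*2)/(-2720) = -559*(-4 - 2/7)*(-1/2720) = -559*(-30/7)*(-1/2720) = (16770/7)*(-1/2720) = -1677/1904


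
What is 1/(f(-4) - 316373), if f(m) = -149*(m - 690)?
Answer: -1/212967 ≈ -4.6956e-6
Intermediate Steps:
f(m) = 102810 - 149*m (f(m) = -149*(-690 + m) = 102810 - 149*m)
1/(f(-4) - 316373) = 1/((102810 - 149*(-4)) - 316373) = 1/((102810 + 596) - 316373) = 1/(103406 - 316373) = 1/(-212967) = -1/212967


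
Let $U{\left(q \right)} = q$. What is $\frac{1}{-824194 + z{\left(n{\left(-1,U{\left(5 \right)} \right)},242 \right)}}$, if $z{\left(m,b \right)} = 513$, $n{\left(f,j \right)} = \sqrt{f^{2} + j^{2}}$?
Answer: $- \frac{1}{823681} \approx -1.2141 \cdot 10^{-6}$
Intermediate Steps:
$\frac{1}{-824194 + z{\left(n{\left(-1,U{\left(5 \right)} \right)},242 \right)}} = \frac{1}{-824194 + 513} = \frac{1}{-823681} = - \frac{1}{823681}$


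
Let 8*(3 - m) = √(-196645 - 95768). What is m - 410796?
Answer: -410793 - I*√292413/8 ≈ -4.1079e+5 - 67.594*I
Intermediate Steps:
m = 3 - I*√292413/8 (m = 3 - √(-196645 - 95768)/8 = 3 - I*√292413/8 ≈ 3.0 - 67.594*I)
m - 410796 = (3 - I*√292413/8) - 410796 = -410793 - I*√292413/8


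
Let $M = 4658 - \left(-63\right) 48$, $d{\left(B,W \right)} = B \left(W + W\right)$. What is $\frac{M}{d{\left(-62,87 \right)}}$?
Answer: $- \frac{3841}{5394} \approx -0.71209$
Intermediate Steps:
$d{\left(B,W \right)} = 2 B W$ ($d{\left(B,W \right)} = B 2 W = 2 B W$)
$M = 7682$ ($M = 4658 - -3024 = 4658 + 3024 = 7682$)
$\frac{M}{d{\left(-62,87 \right)}} = \frac{7682}{2 \left(-62\right) 87} = \frac{7682}{-10788} = 7682 \left(- \frac{1}{10788}\right) = - \frac{3841}{5394}$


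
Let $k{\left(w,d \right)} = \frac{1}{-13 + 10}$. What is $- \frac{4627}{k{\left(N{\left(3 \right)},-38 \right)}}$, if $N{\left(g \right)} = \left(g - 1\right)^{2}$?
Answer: $13881$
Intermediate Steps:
$N{\left(g \right)} = \left(-1 + g\right)^{2}$
$k{\left(w,d \right)} = - \frac{1}{3}$ ($k{\left(w,d \right)} = \frac{1}{-3} = - \frac{1}{3}$)
$- \frac{4627}{k{\left(N{\left(3 \right)},-38 \right)}} = - \frac{4627}{- \frac{1}{3}} = \left(-4627\right) \left(-3\right) = 13881$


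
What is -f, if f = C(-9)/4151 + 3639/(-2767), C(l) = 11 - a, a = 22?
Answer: 15135926/11485817 ≈ 1.3178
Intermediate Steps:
C(l) = -11 (C(l) = 11 - 1*22 = 11 - 22 = -11)
f = -15135926/11485817 (f = -11/4151 + 3639/(-2767) = -11*1/4151 + 3639*(-1/2767) = -11/4151 - 3639/2767 = -15135926/11485817 ≈ -1.3178)
-f = -1*(-15135926/11485817) = 15135926/11485817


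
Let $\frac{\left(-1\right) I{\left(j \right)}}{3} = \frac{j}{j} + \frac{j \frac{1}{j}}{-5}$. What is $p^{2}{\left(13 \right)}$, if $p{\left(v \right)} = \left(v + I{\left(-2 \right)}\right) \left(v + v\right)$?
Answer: $\frac{1898884}{25} \approx 75955.0$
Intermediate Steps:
$I{\left(j \right)} = - \frac{12}{5}$ ($I{\left(j \right)} = - 3 \left(\frac{j}{j} + \frac{j \frac{1}{j}}{-5}\right) = - 3 \left(1 + 1 \left(- \frac{1}{5}\right)\right) = - 3 \left(1 - \frac{1}{5}\right) = \left(-3\right) \frac{4}{5} = - \frac{12}{5}$)
$p{\left(v \right)} = 2 v \left(- \frac{12}{5} + v\right)$ ($p{\left(v \right)} = \left(v - \frac{12}{5}\right) \left(v + v\right) = \left(- \frac{12}{5} + v\right) 2 v = 2 v \left(- \frac{12}{5} + v\right)$)
$p^{2}{\left(13 \right)} = \left(\frac{2}{5} \cdot 13 \left(-12 + 5 \cdot 13\right)\right)^{2} = \left(\frac{2}{5} \cdot 13 \left(-12 + 65\right)\right)^{2} = \left(\frac{2}{5} \cdot 13 \cdot 53\right)^{2} = \left(\frac{1378}{5}\right)^{2} = \frac{1898884}{25}$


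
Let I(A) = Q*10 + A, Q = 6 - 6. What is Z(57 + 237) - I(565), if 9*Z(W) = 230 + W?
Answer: -4561/9 ≈ -506.78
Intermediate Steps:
Q = 0
I(A) = A (I(A) = 0*10 + A = 0 + A = A)
Z(W) = 230/9 + W/9 (Z(W) = (230 + W)/9 = 230/9 + W/9)
Z(57 + 237) - I(565) = (230/9 + (57 + 237)/9) - 1*565 = (230/9 + (1/9)*294) - 565 = (230/9 + 98/3) - 565 = 524/9 - 565 = -4561/9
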